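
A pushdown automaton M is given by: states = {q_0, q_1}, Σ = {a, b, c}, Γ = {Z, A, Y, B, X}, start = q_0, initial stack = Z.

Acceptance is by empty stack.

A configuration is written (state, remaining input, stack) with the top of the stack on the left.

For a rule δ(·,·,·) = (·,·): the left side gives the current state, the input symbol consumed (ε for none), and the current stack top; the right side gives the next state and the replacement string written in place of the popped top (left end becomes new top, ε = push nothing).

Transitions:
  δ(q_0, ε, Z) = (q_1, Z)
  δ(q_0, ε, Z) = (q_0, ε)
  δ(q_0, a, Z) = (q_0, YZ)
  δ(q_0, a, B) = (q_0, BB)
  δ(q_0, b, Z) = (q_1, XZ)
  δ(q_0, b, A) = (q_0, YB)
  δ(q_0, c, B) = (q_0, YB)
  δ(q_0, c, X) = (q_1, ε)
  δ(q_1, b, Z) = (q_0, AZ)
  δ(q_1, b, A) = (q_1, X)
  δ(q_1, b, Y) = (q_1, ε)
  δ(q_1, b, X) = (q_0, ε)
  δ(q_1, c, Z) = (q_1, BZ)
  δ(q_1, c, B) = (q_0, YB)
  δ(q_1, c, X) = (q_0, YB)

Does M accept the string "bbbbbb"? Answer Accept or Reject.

One accepting computation: (q_0, bbbbbb, Z) ⊢ (q_1, bbbbb, XZ) ⊢ (q_0, bbbb, Z) ⊢ (q_1, bbb, XZ) ⊢ (q_0, bb, Z) ⊢ (q_1, b, XZ) ⊢ (q_0, ε, Z) ⊢ (q_0, ε, ε)
All input consumed and the stack is empty.

Accept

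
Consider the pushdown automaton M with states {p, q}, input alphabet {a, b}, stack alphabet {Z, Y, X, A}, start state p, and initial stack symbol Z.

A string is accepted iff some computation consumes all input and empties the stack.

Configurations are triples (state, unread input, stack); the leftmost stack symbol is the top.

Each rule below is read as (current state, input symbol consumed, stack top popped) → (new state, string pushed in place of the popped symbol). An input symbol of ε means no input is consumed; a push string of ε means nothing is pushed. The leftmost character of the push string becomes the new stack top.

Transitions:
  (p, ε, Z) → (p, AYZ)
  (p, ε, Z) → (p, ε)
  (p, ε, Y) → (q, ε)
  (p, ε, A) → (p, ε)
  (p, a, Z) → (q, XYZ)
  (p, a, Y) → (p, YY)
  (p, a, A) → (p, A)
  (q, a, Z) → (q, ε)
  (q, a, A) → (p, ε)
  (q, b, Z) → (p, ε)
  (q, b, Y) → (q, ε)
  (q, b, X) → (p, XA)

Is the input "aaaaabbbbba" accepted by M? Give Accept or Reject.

Accept

One accepting computation: (p, aaaaabbbbba, Z) ⊢ (p, aaaaabbbbba, AYZ) ⊢ (p, aaaaabbbbba, YZ) ⊢ (p, aaaabbbbba, YYZ) ⊢ (p, aaabbbbba, YYYZ) ⊢ (p, aabbbbba, YYYYZ) ⊢ (p, abbbbba, YYYYYZ) ⊢ (p, bbbbba, YYYYYYZ) ⊢ (q, bbbbba, YYYYYZ) ⊢ (q, bbbba, YYYYZ) ⊢ (q, bbba, YYYZ) ⊢ (q, bba, YYZ) ⊢ (q, ba, YZ) ⊢ (q, a, Z) ⊢ (q, ε, ε)
All input consumed and the stack is empty.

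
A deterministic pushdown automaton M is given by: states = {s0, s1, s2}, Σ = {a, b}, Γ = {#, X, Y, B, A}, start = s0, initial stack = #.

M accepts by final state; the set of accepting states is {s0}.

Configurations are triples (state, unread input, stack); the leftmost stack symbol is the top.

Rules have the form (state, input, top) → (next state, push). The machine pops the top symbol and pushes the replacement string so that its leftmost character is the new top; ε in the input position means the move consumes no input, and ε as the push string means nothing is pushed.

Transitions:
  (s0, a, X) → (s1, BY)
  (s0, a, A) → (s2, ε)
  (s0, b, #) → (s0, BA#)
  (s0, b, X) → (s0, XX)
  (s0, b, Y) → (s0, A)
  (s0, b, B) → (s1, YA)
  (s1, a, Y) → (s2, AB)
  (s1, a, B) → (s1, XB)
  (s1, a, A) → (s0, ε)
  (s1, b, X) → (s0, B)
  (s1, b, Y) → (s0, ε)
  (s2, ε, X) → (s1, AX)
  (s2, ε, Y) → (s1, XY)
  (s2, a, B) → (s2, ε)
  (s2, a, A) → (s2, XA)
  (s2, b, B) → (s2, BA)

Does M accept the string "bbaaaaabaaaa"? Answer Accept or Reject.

(s0, bbaaaaabaaaa, #)
  read b, top #: go to s0, push BA# → (s0, baaaaabaaaa, BA#)
  read b, top B: go to s1, push YA → (s1, aaaaabaaaa, YAA#)
  read a, top Y: go to s2, push AB → (s2, aaaabaaaa, ABAA#)
  read a, top A: go to s2, push XA → (s2, aaabaaaa, XABAA#)
  ε-move, top X: go to s1, push AX → (s1, aaabaaaa, AXABAA#)
  read a, top A: go to s0, push ε → (s0, aabaaaa, XABAA#)
  read a, top X: go to s1, push BY → (s1, abaaaa, BYABAA#)
  read a, top B: go to s1, push XB → (s1, baaaa, XBYABAA#)
  read b, top X: go to s0, push B → (s0, aaaa, BBYABAA#)
No transition applies at (s0, aaaa, BBYABAA#); input not fully consumed.

Reject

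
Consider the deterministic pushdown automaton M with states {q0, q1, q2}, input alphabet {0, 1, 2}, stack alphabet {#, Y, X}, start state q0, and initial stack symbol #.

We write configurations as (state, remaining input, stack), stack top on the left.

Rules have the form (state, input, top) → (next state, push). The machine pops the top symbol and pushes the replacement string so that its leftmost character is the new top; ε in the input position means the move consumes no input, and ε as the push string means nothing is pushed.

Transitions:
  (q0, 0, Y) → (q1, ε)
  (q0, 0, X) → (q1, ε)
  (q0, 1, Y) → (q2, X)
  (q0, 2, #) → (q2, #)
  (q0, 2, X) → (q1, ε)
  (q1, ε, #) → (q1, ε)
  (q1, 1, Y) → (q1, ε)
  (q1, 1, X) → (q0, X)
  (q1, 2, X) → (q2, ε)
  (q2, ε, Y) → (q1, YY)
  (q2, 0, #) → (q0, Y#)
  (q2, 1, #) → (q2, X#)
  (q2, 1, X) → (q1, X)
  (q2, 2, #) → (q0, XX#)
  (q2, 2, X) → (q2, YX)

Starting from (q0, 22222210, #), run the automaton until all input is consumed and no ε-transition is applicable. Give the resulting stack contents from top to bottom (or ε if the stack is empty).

ε

(q0, 22222210, #)
  read 2, top #: go to q2, push # → (q2, 2222210, #)
  read 2, top #: go to q0, push XX# → (q0, 222210, XX#)
  read 2, top X: go to q1, push ε → (q1, 22210, X#)
  read 2, top X: go to q2, push ε → (q2, 2210, #)
  read 2, top #: go to q0, push XX# → (q0, 210, XX#)
  read 2, top X: go to q1, push ε → (q1, 10, X#)
  read 1, top X: go to q0, push X → (q0, 0, X#)
  read 0, top X: go to q1, push ε → (q1, ε, #)
  ε-move, top #: go to q1, push ε → (q1, ε, ε)
All input consumed in state q1 with stack ε.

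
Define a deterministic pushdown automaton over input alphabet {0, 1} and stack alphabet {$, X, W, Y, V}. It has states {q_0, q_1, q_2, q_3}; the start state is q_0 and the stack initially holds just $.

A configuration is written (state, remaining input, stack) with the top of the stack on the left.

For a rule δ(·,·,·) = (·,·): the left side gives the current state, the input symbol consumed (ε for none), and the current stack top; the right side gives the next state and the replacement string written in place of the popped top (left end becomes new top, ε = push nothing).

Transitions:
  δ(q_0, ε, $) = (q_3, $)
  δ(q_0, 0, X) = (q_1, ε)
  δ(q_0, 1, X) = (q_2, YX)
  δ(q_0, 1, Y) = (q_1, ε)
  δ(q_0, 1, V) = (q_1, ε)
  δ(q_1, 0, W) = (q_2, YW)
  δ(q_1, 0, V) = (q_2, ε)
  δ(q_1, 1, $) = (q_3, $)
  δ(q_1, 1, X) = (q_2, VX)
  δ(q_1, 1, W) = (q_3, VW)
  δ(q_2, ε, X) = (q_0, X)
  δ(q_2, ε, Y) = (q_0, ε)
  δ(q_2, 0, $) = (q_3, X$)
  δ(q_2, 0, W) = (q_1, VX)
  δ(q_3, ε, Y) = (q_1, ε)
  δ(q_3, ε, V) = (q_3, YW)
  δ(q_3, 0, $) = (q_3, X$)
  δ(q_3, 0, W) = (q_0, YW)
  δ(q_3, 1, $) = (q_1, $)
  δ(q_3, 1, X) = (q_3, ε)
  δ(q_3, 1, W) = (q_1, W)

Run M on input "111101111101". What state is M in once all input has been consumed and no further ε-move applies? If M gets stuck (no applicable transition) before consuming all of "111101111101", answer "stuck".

q_3

(q_0, 111101111101, $) ⊢ (q_3, 111101111101, $) ⊢ (q_1, 11101111101, $) ⊢ (q_3, 1101111101, $) ⊢ (q_1, 101111101, $) ⊢ (q_3, 01111101, $) ⊢ (q_3, 1111101, X$) ⊢ (q_3, 111101, $) ⊢ (q_1, 11101, $) ⊢ (q_3, 1101, $) ⊢ (q_1, 101, $) ⊢ (q_3, 01, $) ⊢ (q_3, 1, X$) ⊢ (q_3, ε, $)
All input consumed; M is in state q_3.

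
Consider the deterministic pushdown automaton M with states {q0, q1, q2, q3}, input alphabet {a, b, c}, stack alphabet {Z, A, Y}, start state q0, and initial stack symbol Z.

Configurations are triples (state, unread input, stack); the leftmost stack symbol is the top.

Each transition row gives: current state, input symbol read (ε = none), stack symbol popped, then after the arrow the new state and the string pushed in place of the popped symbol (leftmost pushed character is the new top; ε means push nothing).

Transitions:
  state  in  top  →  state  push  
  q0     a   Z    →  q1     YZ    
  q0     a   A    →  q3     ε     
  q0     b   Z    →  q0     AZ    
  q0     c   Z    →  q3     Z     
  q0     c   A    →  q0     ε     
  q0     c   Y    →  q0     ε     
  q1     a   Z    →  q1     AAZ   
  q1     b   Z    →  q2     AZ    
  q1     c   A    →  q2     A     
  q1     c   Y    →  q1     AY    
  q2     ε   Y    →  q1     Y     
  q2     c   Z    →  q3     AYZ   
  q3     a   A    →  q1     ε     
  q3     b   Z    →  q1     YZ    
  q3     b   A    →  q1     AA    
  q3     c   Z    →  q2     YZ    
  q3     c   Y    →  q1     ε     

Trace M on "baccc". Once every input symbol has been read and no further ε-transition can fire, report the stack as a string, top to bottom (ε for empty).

(q0, baccc, Z)
  read b, top Z: go to q0, push AZ → (q0, accc, AZ)
  read a, top A: go to q3, push ε → (q3, ccc, Z)
  read c, top Z: go to q2, push YZ → (q2, cc, YZ)
  ε-move, top Y: go to q1, push Y → (q1, cc, YZ)
  read c, top Y: go to q1, push AY → (q1, c, AYZ)
  read c, top A: go to q2, push A → (q2, ε, AYZ)
All input consumed in state q2 with stack AYZ.

AYZ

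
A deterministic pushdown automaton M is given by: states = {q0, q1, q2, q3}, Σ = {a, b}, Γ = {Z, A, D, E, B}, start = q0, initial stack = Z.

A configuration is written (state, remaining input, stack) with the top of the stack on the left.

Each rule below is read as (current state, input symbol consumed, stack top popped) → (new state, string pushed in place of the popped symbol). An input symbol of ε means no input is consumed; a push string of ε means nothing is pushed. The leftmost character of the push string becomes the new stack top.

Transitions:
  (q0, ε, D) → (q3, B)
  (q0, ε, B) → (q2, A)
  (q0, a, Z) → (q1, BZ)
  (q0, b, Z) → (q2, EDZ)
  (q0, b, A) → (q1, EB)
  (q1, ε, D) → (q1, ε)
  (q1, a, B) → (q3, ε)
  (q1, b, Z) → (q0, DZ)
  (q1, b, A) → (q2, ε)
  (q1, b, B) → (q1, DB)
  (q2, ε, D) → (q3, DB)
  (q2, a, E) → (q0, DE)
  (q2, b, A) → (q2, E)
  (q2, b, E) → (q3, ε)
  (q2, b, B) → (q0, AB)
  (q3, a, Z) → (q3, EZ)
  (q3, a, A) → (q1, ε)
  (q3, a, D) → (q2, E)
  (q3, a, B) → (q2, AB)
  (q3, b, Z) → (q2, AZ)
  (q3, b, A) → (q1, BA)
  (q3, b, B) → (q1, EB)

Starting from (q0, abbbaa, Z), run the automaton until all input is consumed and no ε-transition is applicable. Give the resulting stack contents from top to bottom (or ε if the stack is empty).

(q0, abbbaa, Z)
  read a, top Z: go to q1, push BZ → (q1, bbbaa, BZ)
  read b, top B: go to q1, push DB → (q1, bbaa, DBZ)
  ε-move, top D: go to q1, push ε → (q1, bbaa, BZ)
  read b, top B: go to q1, push DB → (q1, baa, DBZ)
  ε-move, top D: go to q1, push ε → (q1, baa, BZ)
  read b, top B: go to q1, push DB → (q1, aa, DBZ)
  ε-move, top D: go to q1, push ε → (q1, aa, BZ)
  read a, top B: go to q3, push ε → (q3, a, Z)
  read a, top Z: go to q3, push EZ → (q3, ε, EZ)
All input consumed in state q3 with stack EZ.

EZ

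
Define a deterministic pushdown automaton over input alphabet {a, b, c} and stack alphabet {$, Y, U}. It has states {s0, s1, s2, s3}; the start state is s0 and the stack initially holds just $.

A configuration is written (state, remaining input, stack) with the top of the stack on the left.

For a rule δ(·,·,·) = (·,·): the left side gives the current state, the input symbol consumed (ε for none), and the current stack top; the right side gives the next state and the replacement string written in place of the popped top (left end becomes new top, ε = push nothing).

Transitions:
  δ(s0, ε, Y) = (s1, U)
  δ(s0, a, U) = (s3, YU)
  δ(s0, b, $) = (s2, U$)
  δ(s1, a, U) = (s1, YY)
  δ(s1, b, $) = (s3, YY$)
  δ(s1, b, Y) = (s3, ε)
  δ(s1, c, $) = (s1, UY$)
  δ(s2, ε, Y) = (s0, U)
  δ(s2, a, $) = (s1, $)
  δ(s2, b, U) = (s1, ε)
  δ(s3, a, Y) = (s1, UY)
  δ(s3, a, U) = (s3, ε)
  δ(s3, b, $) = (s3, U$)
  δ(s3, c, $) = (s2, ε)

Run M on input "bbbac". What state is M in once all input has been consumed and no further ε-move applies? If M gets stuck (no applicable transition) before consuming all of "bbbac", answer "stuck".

(s0, bbbac, $)
  read b, top $: go to s2, push U$ → (s2, bbac, U$)
  read b, top U: go to s1, push ε → (s1, bac, $)
  read b, top $: go to s3, push YY$ → (s3, ac, YY$)
  read a, top Y: go to s1, push UY → (s1, c, UYY$)
No transition for (s1, c, top U); M blocks with input c remaining.

stuck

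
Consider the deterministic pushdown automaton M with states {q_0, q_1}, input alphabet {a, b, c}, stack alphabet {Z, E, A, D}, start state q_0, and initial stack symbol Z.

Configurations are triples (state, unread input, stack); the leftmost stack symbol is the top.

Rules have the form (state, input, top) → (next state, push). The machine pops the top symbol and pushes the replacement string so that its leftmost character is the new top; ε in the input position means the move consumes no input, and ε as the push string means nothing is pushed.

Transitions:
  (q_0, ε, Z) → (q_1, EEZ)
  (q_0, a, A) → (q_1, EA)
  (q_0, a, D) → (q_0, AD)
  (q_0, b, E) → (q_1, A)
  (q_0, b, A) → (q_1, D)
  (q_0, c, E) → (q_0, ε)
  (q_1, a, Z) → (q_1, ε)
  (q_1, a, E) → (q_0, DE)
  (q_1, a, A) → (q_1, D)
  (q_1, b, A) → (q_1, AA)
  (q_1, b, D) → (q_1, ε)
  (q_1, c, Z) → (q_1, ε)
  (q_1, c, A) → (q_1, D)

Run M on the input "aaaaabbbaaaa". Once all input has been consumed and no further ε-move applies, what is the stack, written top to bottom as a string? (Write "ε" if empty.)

DEADEADEEZ

(q_0, aaaaabbbaaaa, Z) ⊢ (q_1, aaaaabbbaaaa, EEZ) ⊢ (q_0, aaaabbbaaaa, DEEZ) ⊢ (q_0, aaabbbaaaa, ADEEZ) ⊢ (q_1, aabbbaaaa, EADEEZ) ⊢ (q_0, abbbaaaa, DEADEEZ) ⊢ (q_0, bbbaaaa, ADEADEEZ) ⊢ (q_1, bbaaaa, DDEADEEZ) ⊢ (q_1, baaaa, DEADEEZ) ⊢ (q_1, aaaa, EADEEZ) ⊢ (q_0, aaa, DEADEEZ) ⊢ (q_0, aa, ADEADEEZ) ⊢ (q_1, a, EADEADEEZ) ⊢ (q_0, ε, DEADEADEEZ)
All input consumed in state q_0 with stack DEADEADEEZ.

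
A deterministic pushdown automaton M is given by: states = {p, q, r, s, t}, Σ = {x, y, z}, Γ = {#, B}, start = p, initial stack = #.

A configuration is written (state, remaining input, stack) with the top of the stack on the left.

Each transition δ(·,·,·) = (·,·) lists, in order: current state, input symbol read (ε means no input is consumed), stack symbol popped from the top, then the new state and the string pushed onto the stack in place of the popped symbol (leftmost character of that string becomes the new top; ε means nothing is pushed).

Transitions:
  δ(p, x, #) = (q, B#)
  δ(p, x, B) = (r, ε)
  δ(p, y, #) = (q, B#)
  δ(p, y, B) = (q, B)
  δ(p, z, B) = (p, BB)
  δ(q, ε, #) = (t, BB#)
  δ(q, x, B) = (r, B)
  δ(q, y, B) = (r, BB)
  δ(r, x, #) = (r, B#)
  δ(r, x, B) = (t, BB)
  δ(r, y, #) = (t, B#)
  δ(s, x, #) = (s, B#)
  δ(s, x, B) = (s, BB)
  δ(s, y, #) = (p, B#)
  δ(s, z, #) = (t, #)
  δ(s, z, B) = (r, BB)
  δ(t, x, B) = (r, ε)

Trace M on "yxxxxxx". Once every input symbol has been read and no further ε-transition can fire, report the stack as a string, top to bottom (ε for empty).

(p, yxxxxxx, #) ⊢ (q, xxxxxx, B#) ⊢ (r, xxxxx, B#) ⊢ (t, xxxx, BB#) ⊢ (r, xxx, B#) ⊢ (t, xx, BB#) ⊢ (r, x, B#) ⊢ (t, ε, BB#)
All input consumed in state t with stack BB#.

BB#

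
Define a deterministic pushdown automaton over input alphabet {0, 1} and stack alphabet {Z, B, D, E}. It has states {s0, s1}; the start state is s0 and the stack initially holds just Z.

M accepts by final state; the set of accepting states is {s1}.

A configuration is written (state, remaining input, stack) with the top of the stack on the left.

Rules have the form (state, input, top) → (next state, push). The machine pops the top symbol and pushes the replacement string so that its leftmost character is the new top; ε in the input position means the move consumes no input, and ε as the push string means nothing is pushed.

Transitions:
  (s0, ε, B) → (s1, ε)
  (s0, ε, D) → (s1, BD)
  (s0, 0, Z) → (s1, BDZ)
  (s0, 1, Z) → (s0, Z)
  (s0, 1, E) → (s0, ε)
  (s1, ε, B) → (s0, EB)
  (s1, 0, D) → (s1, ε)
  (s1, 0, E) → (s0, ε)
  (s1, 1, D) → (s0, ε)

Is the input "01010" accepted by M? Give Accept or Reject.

Reject

(s0, 01010, Z)
  read 0, top Z: go to s1, push BDZ → (s1, 1010, BDZ)
  ε-move, top B: go to s0, push EB → (s0, 1010, EBDZ)
  read 1, top E: go to s0, push ε → (s0, 010, BDZ)
  ε-move, top B: go to s1, push ε → (s1, 010, DZ)
  read 0, top D: go to s1, push ε → (s1, 10, Z)
No transition applies at (s1, 10, Z); input not fully consumed.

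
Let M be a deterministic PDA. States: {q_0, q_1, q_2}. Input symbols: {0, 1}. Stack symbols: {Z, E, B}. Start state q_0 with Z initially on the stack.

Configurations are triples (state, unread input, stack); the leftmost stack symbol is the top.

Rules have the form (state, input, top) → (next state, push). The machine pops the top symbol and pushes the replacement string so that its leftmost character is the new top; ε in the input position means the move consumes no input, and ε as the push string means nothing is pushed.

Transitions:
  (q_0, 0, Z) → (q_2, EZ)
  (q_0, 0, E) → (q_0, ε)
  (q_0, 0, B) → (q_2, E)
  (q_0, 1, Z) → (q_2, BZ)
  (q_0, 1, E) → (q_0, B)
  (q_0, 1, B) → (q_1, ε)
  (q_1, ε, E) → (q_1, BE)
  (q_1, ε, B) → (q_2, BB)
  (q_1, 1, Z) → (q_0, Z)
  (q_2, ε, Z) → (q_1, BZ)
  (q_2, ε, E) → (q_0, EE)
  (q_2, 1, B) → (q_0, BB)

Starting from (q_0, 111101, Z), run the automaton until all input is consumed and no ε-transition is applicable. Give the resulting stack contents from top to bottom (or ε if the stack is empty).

BEBBZ

(q_0, 111101, Z)
  read 1, top Z: go to q_2, push BZ → (q_2, 11101, BZ)
  read 1, top B: go to q_0, push BB → (q_0, 1101, BBZ)
  read 1, top B: go to q_1, push ε → (q_1, 101, BZ)
  ε-move, top B: go to q_2, push BB → (q_2, 101, BBZ)
  read 1, top B: go to q_0, push BB → (q_0, 01, BBBZ)
  read 0, top B: go to q_2, push E → (q_2, 1, EBBZ)
  ε-move, top E: go to q_0, push EE → (q_0, 1, EEBBZ)
  read 1, top E: go to q_0, push B → (q_0, ε, BEBBZ)
All input consumed in state q_0 with stack BEBBZ.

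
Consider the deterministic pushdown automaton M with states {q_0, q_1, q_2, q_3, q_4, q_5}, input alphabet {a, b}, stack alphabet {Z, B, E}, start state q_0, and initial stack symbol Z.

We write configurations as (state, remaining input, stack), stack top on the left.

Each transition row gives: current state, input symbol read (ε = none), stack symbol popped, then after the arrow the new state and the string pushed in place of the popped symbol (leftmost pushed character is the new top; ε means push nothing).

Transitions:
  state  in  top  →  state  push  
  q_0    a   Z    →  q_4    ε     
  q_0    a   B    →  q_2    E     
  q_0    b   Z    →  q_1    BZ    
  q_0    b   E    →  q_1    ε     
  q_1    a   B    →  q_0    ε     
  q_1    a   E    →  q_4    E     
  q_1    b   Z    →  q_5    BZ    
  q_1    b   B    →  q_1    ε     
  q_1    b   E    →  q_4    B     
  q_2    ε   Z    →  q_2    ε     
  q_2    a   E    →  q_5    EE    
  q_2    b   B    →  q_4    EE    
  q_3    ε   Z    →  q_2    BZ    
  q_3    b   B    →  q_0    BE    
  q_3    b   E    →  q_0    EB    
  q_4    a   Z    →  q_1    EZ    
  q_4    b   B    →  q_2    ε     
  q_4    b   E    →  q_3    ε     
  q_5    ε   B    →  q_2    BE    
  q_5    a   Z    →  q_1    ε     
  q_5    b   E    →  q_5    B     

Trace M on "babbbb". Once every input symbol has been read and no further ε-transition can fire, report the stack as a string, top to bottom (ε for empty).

(q_0, babbbb, Z)
  read b, top Z: go to q_1, push BZ → (q_1, abbbb, BZ)
  read a, top B: go to q_0, push ε → (q_0, bbbb, Z)
  read b, top Z: go to q_1, push BZ → (q_1, bbb, BZ)
  read b, top B: go to q_1, push ε → (q_1, bb, Z)
  read b, top Z: go to q_5, push BZ → (q_5, b, BZ)
  ε-move, top B: go to q_2, push BE → (q_2, b, BEZ)
  read b, top B: go to q_4, push EE → (q_4, ε, EEEZ)
All input consumed in state q_4 with stack EEEZ.

EEEZ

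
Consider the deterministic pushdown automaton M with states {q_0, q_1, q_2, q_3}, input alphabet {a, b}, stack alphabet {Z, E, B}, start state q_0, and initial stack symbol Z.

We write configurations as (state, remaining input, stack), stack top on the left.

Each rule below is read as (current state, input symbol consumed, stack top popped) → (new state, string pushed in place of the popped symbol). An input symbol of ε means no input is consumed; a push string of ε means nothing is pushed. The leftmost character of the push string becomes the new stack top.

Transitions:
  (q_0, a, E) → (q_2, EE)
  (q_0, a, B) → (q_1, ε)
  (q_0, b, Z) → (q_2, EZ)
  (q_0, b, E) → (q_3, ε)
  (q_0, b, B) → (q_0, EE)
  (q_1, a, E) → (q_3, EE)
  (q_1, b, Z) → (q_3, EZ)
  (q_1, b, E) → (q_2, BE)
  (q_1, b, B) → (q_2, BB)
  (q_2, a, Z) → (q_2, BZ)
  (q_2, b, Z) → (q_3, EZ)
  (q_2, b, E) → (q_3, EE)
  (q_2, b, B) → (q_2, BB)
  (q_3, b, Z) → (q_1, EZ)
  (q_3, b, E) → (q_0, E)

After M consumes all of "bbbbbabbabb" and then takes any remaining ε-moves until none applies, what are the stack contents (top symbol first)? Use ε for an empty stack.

(q_0, bbbbbabbabb, Z) ⊢ (q_2, bbbbabbabb, EZ) ⊢ (q_3, bbbabbabb, EEZ) ⊢ (q_0, bbabbabb, EEZ) ⊢ (q_3, babbabb, EZ) ⊢ (q_0, abbabb, EZ) ⊢ (q_2, bbabb, EEZ) ⊢ (q_3, babb, EEEZ) ⊢ (q_0, abb, EEEZ) ⊢ (q_2, bb, EEEEZ) ⊢ (q_3, b, EEEEEZ) ⊢ (q_0, ε, EEEEEZ)
All input consumed in state q_0 with stack EEEEEZ.

EEEEEZ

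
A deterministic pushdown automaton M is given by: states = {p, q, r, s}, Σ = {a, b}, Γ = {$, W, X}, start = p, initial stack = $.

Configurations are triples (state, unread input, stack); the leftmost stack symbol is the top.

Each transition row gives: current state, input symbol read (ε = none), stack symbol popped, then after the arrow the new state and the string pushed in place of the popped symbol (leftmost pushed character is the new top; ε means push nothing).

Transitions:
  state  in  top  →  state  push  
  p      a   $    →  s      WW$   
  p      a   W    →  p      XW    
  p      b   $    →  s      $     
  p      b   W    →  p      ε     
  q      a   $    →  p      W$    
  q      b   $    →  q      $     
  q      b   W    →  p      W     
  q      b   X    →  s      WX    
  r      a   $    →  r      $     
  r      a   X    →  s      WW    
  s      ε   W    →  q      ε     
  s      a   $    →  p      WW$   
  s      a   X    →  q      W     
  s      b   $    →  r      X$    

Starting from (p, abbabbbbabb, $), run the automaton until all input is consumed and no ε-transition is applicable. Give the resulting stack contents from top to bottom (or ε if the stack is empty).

$

(p, abbabbbbabb, $) ⊢ (s, bbabbbbabb, WW$) ⊢ (q, bbabbbbabb, W$) ⊢ (p, babbbbabb, W$) ⊢ (p, abbbbabb, $) ⊢ (s, bbbbabb, WW$) ⊢ (q, bbbbabb, W$) ⊢ (p, bbbabb, W$) ⊢ (p, bbabb, $) ⊢ (s, babb, $) ⊢ (r, abb, X$) ⊢ (s, bb, WW$) ⊢ (q, bb, W$) ⊢ (p, b, W$) ⊢ (p, ε, $)
All input consumed in state p with stack $.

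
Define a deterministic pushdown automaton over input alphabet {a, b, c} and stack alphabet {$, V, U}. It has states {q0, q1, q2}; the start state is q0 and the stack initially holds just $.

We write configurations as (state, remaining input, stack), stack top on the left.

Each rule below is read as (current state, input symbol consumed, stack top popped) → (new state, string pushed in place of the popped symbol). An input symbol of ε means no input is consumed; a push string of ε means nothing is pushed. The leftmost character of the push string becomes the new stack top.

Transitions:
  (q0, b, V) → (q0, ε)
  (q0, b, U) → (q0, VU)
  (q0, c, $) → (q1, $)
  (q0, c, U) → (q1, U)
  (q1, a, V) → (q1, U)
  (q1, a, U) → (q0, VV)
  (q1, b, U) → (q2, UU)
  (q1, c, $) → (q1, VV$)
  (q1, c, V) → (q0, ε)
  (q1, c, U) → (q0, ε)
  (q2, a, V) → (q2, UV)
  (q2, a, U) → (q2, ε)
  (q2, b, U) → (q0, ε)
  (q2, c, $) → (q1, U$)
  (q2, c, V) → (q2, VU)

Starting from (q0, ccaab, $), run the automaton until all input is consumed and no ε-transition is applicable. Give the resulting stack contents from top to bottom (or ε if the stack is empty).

VV$

(q0, ccaab, $)
  read c, top $: go to q1, push $ → (q1, caab, $)
  read c, top $: go to q1, push VV$ → (q1, aab, VV$)
  read a, top V: go to q1, push U → (q1, ab, UV$)
  read a, top U: go to q0, push VV → (q0, b, VVV$)
  read b, top V: go to q0, push ε → (q0, ε, VV$)
All input consumed in state q0 with stack VV$.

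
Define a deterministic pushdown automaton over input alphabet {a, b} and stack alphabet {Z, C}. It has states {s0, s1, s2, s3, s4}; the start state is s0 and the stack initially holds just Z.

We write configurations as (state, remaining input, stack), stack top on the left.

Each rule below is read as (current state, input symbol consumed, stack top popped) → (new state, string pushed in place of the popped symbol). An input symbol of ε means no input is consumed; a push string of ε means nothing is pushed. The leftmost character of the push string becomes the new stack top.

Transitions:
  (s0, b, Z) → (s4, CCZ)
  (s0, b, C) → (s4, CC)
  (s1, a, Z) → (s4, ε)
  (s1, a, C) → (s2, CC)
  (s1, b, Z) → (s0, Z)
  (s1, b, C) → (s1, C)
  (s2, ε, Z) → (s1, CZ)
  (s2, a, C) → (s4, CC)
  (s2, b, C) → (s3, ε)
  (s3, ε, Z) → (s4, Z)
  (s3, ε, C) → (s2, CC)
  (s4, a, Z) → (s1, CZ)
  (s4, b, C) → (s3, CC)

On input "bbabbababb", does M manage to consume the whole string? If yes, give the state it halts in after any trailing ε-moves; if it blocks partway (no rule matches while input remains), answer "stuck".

s2

(s0, bbabbababb, Z)
  read b, top Z: go to s4, push CCZ → (s4, babbababb, CCZ)
  read b, top C: go to s3, push CC → (s3, abbababb, CCCZ)
  ε-move, top C: go to s2, push CC → (s2, abbababb, CCCCZ)
  read a, top C: go to s4, push CC → (s4, bbababb, CCCCCZ)
  read b, top C: go to s3, push CC → (s3, bababb, CCCCCCZ)
  ε-move, top C: go to s2, push CC → (s2, bababb, CCCCCCCZ)
  read b, top C: go to s3, push ε → (s3, ababb, CCCCCCZ)
  ε-move, top C: go to s2, push CC → (s2, ababb, CCCCCCCZ)
  read a, top C: go to s4, push CC → (s4, babb, CCCCCCCCZ)
  read b, top C: go to s3, push CC → (s3, abb, CCCCCCCCCZ)
  ε-move, top C: go to s2, push CC → (s2, abb, CCCCCCCCCCZ)
  read a, top C: go to s4, push CC → (s4, bb, CCCCCCCCCCCZ)
  read b, top C: go to s3, push CC → (s3, b, CCCCCCCCCCCCZ)
  ε-move, top C: go to s2, push CC → (s2, b, CCCCCCCCCCCCCZ)
  read b, top C: go to s3, push ε → (s3, ε, CCCCCCCCCCCCZ)
  ε-move, top C: go to s2, push CC → (s2, ε, CCCCCCCCCCCCCZ)
All input consumed; M is in state s2.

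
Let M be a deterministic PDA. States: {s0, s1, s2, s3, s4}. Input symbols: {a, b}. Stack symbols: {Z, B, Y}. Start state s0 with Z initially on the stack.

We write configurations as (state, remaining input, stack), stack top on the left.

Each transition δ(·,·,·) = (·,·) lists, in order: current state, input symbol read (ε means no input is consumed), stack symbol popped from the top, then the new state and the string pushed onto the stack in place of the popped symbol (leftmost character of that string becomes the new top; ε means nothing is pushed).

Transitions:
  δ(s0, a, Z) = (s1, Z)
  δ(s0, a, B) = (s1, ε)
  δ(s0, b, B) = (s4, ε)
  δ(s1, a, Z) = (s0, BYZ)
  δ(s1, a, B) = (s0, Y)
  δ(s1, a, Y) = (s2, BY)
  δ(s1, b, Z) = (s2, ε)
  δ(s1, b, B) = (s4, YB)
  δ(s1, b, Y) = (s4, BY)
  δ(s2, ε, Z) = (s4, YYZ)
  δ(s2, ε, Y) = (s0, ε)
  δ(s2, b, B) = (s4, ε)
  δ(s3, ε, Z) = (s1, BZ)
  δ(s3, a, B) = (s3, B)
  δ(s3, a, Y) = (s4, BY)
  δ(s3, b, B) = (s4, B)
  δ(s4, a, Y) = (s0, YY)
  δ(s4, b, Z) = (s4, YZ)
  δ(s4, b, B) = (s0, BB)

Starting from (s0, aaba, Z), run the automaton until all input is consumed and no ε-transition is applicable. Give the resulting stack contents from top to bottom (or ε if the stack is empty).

YYZ

(s0, aaba, Z) ⊢ (s1, aba, Z) ⊢ (s0, ba, BYZ) ⊢ (s4, a, YZ) ⊢ (s0, ε, YYZ)
All input consumed in state s0 with stack YYZ.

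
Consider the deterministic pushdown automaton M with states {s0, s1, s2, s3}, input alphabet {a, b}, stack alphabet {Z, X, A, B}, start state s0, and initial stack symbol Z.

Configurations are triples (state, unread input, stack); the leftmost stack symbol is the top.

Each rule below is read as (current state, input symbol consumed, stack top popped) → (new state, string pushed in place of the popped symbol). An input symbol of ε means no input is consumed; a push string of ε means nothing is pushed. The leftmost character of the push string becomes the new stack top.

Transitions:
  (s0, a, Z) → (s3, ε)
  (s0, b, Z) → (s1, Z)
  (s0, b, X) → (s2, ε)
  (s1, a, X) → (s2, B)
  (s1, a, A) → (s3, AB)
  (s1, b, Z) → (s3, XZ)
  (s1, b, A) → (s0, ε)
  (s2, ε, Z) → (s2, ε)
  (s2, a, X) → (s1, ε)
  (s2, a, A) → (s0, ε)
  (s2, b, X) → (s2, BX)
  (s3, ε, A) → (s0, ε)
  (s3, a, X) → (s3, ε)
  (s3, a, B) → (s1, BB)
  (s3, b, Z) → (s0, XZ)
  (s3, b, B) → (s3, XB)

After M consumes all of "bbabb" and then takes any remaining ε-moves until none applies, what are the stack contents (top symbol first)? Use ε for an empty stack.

(s0, bbabb, Z)
  read b, top Z: go to s1, push Z → (s1, babb, Z)
  read b, top Z: go to s3, push XZ → (s3, abb, XZ)
  read a, top X: go to s3, push ε → (s3, bb, Z)
  read b, top Z: go to s0, push XZ → (s0, b, XZ)
  read b, top X: go to s2, push ε → (s2, ε, Z)
  ε-move, top Z: go to s2, push ε → (s2, ε, ε)
All input consumed in state s2 with stack ε.

ε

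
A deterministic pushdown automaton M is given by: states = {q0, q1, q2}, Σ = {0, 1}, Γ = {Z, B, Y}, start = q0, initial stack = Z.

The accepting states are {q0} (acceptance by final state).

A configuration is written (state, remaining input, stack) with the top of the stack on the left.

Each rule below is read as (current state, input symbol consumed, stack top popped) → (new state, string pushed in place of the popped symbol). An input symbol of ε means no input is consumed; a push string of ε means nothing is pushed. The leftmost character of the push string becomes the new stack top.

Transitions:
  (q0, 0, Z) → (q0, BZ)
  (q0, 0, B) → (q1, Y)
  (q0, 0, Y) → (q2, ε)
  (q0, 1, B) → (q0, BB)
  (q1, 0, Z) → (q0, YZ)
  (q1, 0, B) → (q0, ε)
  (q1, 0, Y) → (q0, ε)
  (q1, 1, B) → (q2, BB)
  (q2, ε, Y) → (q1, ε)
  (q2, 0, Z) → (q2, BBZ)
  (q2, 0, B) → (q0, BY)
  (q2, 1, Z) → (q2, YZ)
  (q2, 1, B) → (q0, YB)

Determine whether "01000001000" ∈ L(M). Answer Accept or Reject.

Reject

(q0, 01000001000, Z) ⊢ (q0, 1000001000, BZ) ⊢ (q0, 000001000, BBZ) ⊢ (q1, 00001000, YBZ) ⊢ (q0, 0001000, BZ) ⊢ (q1, 001000, YZ) ⊢ (q0, 01000, Z) ⊢ (q0, 1000, BZ) ⊢ (q0, 000, BBZ) ⊢ (q1, 00, YBZ) ⊢ (q0, 0, BZ) ⊢ (q1, ε, YZ)
All input consumed; state q1 ∉ F and no further ε-move applies.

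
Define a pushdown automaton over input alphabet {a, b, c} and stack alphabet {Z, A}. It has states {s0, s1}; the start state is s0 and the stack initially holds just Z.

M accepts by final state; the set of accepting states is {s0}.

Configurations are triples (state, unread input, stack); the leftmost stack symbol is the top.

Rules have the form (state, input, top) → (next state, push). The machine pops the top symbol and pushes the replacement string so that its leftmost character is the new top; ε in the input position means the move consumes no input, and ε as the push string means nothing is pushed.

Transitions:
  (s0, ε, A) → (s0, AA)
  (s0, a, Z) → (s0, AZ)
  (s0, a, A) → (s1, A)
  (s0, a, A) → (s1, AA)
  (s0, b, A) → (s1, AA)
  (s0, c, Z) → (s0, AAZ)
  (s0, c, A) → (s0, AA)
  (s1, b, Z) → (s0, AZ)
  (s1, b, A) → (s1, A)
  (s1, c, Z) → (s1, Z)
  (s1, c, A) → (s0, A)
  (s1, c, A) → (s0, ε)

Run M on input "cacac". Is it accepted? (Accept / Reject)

Accept

One accepting computation: (s0, cacac, Z) ⊢ (s0, acac, AAZ) ⊢ (s1, cac, AAZ) ⊢ (s0, ac, AAZ) ⊢ (s1, c, AAZ) ⊢ (s0, ε, AAZ)
All input consumed and state s0 ∈ F.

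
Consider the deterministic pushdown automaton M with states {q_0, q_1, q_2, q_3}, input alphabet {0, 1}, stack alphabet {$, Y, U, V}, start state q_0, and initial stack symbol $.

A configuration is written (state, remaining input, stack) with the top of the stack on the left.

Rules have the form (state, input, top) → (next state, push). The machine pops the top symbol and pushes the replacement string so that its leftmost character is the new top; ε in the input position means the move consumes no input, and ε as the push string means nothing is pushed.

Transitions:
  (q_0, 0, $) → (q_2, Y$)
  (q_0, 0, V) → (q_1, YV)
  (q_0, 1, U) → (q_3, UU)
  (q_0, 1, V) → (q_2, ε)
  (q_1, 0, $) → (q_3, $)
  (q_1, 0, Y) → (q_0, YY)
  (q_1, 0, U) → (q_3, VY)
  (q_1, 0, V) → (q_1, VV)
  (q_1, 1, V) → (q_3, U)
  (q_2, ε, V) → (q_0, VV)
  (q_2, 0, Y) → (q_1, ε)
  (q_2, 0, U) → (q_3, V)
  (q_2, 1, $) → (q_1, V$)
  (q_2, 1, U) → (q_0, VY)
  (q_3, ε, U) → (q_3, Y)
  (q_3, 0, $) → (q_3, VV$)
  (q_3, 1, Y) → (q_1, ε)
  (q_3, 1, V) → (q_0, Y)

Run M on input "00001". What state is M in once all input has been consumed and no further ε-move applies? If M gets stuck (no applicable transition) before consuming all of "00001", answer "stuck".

(q_0, 00001, $)
  read 0, top $: go to q_2, push Y$ → (q_2, 0001, Y$)
  read 0, top Y: go to q_1, push ε → (q_1, 001, $)
  read 0, top $: go to q_3, push $ → (q_3, 01, $)
  read 0, top $: go to q_3, push VV$ → (q_3, 1, VV$)
  read 1, top V: go to q_0, push Y → (q_0, ε, YV$)
All input consumed; M is in state q_0.

q_0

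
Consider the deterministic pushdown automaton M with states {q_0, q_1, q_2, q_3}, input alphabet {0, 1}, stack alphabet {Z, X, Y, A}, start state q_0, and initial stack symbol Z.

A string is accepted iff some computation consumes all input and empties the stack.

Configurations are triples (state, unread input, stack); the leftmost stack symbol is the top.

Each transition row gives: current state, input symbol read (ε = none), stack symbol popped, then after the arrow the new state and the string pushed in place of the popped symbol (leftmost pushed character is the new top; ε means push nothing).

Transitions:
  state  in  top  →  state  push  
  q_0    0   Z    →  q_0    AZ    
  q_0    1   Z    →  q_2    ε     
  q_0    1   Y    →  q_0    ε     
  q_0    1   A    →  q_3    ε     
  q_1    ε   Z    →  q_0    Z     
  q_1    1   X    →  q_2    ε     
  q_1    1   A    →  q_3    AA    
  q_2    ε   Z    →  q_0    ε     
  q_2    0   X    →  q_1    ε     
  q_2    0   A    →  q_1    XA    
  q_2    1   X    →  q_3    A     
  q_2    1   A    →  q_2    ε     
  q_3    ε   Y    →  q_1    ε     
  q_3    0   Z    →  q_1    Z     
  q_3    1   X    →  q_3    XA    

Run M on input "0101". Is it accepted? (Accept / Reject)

(q_0, 0101, Z) ⊢ (q_0, 101, AZ) ⊢ (q_3, 01, Z) ⊢ (q_1, 1, Z) ⊢ (q_0, 1, Z) ⊢ (q_2, ε, ε)
All input consumed and the stack is empty.

Accept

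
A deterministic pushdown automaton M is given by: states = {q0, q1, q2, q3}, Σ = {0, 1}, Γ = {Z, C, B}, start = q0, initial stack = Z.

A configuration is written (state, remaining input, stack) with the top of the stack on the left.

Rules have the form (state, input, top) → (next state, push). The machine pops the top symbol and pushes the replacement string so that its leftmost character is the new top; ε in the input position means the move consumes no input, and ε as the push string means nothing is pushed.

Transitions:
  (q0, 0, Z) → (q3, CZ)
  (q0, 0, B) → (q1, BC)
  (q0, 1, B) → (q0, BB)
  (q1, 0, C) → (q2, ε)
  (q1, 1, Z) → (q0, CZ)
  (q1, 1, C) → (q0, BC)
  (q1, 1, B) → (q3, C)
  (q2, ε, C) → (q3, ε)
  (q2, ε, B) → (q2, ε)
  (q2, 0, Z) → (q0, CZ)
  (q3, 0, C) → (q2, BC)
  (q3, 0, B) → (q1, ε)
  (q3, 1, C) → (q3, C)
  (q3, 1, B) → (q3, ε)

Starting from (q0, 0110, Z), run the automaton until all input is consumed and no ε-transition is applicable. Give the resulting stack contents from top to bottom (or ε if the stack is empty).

Z

(q0, 0110, Z) ⊢ (q3, 110, CZ) ⊢ (q3, 10, CZ) ⊢ (q3, 0, CZ) ⊢ (q2, ε, BCZ) ⊢ (q2, ε, CZ) ⊢ (q3, ε, Z)
All input consumed in state q3 with stack Z.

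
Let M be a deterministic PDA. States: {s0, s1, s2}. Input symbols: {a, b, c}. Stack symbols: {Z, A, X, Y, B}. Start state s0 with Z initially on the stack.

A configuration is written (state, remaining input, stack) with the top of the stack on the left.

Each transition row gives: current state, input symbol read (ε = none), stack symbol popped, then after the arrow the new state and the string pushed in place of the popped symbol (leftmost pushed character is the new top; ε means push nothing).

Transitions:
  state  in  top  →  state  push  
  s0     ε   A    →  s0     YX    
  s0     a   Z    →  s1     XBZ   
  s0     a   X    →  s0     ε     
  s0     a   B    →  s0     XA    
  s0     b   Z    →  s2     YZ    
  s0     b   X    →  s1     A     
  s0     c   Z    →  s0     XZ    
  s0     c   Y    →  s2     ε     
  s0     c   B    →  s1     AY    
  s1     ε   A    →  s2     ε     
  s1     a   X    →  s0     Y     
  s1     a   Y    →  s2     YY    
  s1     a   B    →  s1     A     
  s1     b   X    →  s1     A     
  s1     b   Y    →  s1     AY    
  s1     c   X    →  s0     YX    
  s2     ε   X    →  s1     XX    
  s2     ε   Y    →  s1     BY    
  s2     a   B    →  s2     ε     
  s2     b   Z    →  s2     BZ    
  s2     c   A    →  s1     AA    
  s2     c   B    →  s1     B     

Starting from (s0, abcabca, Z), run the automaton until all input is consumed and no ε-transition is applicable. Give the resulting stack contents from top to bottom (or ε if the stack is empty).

Z

(s0, abcabca, Z) ⊢ (s1, bcabca, XBZ) ⊢ (s1, cabca, ABZ) ⊢ (s2, cabca, BZ) ⊢ (s1, abca, BZ) ⊢ (s1, bca, AZ) ⊢ (s2, bca, Z) ⊢ (s2, ca, BZ) ⊢ (s1, a, BZ) ⊢ (s1, ε, AZ) ⊢ (s2, ε, Z)
All input consumed in state s2 with stack Z.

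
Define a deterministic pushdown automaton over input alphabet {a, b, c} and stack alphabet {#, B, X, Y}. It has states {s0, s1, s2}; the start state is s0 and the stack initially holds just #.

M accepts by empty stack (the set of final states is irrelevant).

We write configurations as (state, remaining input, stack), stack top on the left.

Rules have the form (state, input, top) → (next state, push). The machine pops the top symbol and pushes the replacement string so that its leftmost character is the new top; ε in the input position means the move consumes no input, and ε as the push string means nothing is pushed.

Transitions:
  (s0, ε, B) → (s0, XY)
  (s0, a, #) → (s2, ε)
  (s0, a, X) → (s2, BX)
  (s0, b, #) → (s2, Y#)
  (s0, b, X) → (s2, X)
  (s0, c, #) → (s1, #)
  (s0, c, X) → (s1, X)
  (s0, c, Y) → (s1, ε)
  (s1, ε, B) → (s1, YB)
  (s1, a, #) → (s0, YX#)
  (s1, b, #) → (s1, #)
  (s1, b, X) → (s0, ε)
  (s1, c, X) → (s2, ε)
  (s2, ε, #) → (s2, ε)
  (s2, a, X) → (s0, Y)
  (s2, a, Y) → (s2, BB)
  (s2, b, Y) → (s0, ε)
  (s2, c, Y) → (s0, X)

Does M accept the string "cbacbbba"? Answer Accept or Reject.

(s0, cbacbbba, #) ⊢ (s1, bacbbba, #) ⊢ (s1, acbbba, #) ⊢ (s0, cbbba, YX#) ⊢ (s1, bbba, X#) ⊢ (s0, bba, #) ⊢ (s2, ba, Y#) ⊢ (s0, a, #) ⊢ (s2, ε, ε)
All input consumed and the stack is empty.

Accept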